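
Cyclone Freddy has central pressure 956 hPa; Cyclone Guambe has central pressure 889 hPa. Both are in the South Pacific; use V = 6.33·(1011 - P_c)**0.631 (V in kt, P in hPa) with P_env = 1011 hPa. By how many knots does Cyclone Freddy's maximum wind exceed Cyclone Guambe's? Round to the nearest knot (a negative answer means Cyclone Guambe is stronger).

Cyclone Freddy: ΔP = 55; V ≈ 6.33 × 55^0.631 ≈ 79.35 kt.
Cyclone Guambe: ΔP = 122; V ≈ 6.33 × 122^0.631 ≈ 131.19 kt.
Difference ≈ 79.35 − 131.19 = -51.84 → -52 kt.

-52 kt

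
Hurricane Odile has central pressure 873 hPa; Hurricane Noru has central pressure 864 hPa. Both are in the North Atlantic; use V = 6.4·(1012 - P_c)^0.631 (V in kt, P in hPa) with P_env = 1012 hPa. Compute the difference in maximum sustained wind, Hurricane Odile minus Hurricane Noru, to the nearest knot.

-6 kt

Hurricane Odile: ΔP = 139; V ≈ 6.4 × 139^0.631 ≈ 144.02 kt.
Hurricane Noru: ΔP = 148; V ≈ 6.4 × 148^0.631 ≈ 149.84 kt.
Difference ≈ 144.02 − 149.84 = -5.82 → -6 kt.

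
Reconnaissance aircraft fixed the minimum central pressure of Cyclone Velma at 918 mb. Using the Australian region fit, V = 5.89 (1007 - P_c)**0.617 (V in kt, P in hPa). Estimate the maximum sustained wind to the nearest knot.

94 kt

ΔP = 1007 − 918 = 89 mb.
89^0.617 ≈ 15.950.
V ≈ 5.89 × 15.950 ≈ 93.9 kt.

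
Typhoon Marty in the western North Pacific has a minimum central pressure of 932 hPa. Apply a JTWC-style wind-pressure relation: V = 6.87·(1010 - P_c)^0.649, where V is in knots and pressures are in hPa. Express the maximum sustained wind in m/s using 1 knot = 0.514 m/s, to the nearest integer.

60 m/s

ΔP = 1010 − 932 = 78 hPa.
V ≈ 6.87 × 78^0.649 = 6.87 × 16.903 ≈ 116.125 kt.
116.125 × 0.514 ≈ 59.69 m/s → 60 m/s.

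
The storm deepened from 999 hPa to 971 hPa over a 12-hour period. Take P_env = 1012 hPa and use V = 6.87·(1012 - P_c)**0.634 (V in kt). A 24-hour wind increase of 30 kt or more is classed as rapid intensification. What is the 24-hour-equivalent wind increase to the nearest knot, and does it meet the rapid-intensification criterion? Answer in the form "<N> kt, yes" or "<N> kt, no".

V₁: ΔP = 13, V ≈ 6.87 × 13^0.634 ≈ 34.93 kt.
V₂: ΔP = 41, V ≈ 6.87 × 41^0.634 ≈ 72.35 kt.
ΔV over 12 h = 37.42 kt → 24 h equivalent = 37.42 × 24/12 ≈ 74.84 kt.
75 kt ≥ 30 kt ⇒ rapid intensification.

75 kt, yes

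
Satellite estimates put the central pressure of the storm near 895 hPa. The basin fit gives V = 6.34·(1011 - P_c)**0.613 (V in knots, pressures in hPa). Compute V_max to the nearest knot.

ΔP = 1011 − 895 = 116 hPa.
116^0.613 ≈ 18.429.
V ≈ 6.34 × 18.429 ≈ 116.8 kt.

117 kt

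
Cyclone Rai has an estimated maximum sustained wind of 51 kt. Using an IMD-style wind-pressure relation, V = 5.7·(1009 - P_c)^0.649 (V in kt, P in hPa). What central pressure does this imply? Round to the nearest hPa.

980 hPa

ΔP = (V / 5.7)^(1/0.649) = (51/5.7)^1.541.
51/5.7 = 8.947; 8.947^1.541 ≈ 29.27 hPa.
P_c = 1009 − 29.27 = 979.73 ≈ 980 hPa.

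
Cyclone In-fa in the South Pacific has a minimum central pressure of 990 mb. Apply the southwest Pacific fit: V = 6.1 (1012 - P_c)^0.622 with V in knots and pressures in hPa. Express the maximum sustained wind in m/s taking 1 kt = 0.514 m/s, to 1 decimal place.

ΔP = 1012 − 990 = 22 mb.
V ≈ 6.1 × 22^0.622 = 6.1 × 6.839 ≈ 41.717 kt.
41.717 × 0.514 ≈ 21.44 m/s → 21.4 m/s.

21.4 m/s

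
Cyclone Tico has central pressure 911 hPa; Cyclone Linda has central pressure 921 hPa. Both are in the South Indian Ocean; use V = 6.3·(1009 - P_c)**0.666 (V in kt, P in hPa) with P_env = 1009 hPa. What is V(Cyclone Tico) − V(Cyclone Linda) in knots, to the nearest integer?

Cyclone Tico: ΔP = 98; V ≈ 6.3 × 98^0.666 ≈ 133.50 kt.
Cyclone Linda: ΔP = 88; V ≈ 6.3 × 88^0.666 ≈ 124.27 kt.
Difference ≈ 133.50 − 124.27 = 9.23 → 9 kt.

9 kt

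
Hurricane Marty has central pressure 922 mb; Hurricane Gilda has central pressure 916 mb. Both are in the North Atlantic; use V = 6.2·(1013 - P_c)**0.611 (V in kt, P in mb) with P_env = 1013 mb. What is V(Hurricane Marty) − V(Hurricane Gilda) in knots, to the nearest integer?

Hurricane Marty: ΔP = 91; V ≈ 6.2 × 91^0.611 ≈ 97.58 kt.
Hurricane Gilda: ΔP = 97; V ≈ 6.2 × 97^0.611 ≈ 101.46 kt.
Difference ≈ 97.58 − 101.46 = -3.88 → -4 kt.

-4 kt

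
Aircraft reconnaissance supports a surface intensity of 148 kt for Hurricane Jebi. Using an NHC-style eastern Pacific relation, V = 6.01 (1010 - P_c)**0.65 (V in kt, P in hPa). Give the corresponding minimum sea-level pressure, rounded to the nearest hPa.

872 hPa

ΔP = (V / 6.01)^(1/0.65) = (148/6.01)^1.538.
148/6.01 = 24.626; 24.626^1.538 ≈ 138.23 hPa.
P_c = 1010 − 138.23 = 871.77 ≈ 872 hPa.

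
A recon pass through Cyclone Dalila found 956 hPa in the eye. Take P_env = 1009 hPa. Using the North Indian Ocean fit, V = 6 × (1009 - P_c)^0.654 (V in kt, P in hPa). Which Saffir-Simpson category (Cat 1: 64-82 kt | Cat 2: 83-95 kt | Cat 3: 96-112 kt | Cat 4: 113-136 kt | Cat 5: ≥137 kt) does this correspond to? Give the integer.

ΔP = 1009 − 956 = 53 hPa.
V ≈ 6 × 53^0.654 = 6 × 13.42 ≈ 81 kt.
81 kt falls in the Category 1 band.

1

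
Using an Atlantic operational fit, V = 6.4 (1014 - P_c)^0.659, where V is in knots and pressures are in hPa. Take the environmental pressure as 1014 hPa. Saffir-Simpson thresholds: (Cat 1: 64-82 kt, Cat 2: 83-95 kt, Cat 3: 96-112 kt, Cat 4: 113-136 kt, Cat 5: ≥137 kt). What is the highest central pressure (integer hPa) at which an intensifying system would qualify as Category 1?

981 hPa

Category 1 begins at V = 64 kt.
Required ΔP = (64/6.4)^(1/0.659) = 10.000^1.517 ≈ 32.92 hPa.
P_c ≤ 1014 − 32.92 = 981.08, so the highest integer P_c is 981 hPa.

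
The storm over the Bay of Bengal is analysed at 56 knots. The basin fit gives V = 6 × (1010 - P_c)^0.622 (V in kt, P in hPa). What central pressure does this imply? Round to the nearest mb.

ΔP = (V / 6)^(1/0.622) = (56/6)^1.608.
56/6 = 9.333; 9.333^1.608 ≈ 36.27 mb.
P_c = 1010 − 36.27 = 973.73 ≈ 974 mb.

974 mb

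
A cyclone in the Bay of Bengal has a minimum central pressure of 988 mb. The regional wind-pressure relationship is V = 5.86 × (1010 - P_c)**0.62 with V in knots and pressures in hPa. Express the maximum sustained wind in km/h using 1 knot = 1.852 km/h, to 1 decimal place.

73.8 km/h

ΔP = 1010 − 988 = 22 mb.
V ≈ 5.86 × 22^0.62 = 5.86 × 6.797 ≈ 39.829 kt.
39.829 × 1.852 ≈ 73.76 km/h → 73.8 km/h.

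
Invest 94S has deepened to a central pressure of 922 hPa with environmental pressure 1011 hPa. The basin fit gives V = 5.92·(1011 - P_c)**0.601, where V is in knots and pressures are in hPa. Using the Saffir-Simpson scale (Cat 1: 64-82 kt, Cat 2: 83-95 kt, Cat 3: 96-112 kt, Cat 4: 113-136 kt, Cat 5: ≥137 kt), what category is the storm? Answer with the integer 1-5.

2

ΔP = 1011 − 922 = 89 hPa.
V ≈ 5.92 × 89^0.601 = 5.92 × 14.85 ≈ 88 kt.
88 kt falls in the Category 2 band.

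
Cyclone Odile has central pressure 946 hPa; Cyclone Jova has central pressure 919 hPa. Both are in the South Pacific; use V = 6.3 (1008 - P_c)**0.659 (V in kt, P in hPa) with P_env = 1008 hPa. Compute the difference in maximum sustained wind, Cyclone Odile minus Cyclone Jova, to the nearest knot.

-26 kt

Cyclone Odile: ΔP = 62; V ≈ 6.3 × 62^0.659 ≈ 95.62 kt.
Cyclone Jova: ΔP = 89; V ≈ 6.3 × 89^0.659 ≈ 121.34 kt.
Difference ≈ 95.62 − 121.34 = -25.72 → -26 kt.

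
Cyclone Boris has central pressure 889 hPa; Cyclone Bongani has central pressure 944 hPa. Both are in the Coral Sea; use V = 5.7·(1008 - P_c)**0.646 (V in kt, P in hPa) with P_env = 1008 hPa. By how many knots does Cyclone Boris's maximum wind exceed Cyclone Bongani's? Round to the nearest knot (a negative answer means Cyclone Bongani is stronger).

Cyclone Boris: ΔP = 119; V ≈ 5.7 × 119^0.646 ≈ 124.93 kt.
Cyclone Bongani: ΔP = 64; V ≈ 5.7 × 64^0.646 ≈ 83.69 kt.
Difference ≈ 124.93 − 83.69 = 41.24 → 41 kt.

41 kt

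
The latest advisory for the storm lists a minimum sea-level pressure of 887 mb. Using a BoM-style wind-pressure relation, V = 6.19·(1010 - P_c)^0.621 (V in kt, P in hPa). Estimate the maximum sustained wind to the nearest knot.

ΔP = 1010 − 887 = 123 mb.
123^0.621 ≈ 19.853.
V ≈ 6.19 × 19.853 ≈ 122.9 kt.

123 kt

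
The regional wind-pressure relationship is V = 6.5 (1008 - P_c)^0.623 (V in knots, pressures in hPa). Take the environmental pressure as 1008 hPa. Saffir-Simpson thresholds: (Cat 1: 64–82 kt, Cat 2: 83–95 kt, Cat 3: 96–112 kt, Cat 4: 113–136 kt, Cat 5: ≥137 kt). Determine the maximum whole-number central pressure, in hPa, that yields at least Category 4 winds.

Category 4 begins at V = 113 kt.
Required ΔP = (113/6.5)^(1/0.623) = 17.385^1.605 ≈ 97.87 hPa.
P_c ≤ 1008 − 97.87 = 910.13, so the highest integer P_c is 910 hPa.

910 hPa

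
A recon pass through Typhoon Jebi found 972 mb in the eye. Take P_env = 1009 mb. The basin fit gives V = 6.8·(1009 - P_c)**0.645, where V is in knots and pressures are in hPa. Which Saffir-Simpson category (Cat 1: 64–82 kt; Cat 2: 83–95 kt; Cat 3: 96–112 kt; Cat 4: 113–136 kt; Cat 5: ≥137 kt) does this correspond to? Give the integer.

ΔP = 1009 − 972 = 37 mb.
V ≈ 6.8 × 37^0.645 = 6.8 × 10.27 ≈ 70 kt.
70 kt falls in the Category 1 band.

1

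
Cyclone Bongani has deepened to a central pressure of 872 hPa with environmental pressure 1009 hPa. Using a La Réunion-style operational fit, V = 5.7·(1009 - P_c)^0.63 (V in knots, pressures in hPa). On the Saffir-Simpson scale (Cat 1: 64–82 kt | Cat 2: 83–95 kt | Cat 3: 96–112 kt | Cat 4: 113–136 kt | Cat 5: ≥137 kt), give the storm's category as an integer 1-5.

4

ΔP = 1009 − 872 = 137 hPa.
V ≈ 5.7 × 137^0.63 = 5.7 × 22.19 ≈ 126 kt.
126 kt falls in the Category 4 band.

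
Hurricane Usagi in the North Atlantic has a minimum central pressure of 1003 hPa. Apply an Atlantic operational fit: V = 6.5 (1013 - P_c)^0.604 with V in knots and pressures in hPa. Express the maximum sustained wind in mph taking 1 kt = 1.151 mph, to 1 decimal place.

ΔP = 1013 − 1003 = 10 hPa.
V ≈ 6.5 × 10^0.604 = 6.5 × 4.018 ≈ 26.116 kt.
26.116 × 1.151 ≈ 30.06 mph → 30.1 mph.

30.1 mph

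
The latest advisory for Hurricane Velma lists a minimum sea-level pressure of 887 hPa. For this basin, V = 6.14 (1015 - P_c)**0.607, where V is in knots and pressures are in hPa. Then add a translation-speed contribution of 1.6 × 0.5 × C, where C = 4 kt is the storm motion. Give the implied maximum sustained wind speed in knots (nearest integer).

ΔP = 1015 − 887 = 128 hPa.
128^0.607 ≈ 19.014.
V ≈ 6.14 × 19.014 ≈ 116.7 kt.
Translation term: 1.6 × 0.5 × 4 = 3.2 kt.
Corrected V ≈ 119.9 kt → 120 kt.

120 kt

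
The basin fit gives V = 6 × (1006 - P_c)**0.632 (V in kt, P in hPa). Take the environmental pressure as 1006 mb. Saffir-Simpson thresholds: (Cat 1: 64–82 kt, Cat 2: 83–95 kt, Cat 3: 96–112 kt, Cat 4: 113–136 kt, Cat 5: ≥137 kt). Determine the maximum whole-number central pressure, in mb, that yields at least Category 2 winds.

942 mb

Category 2 begins at V = 83 kt.
Required ΔP = (83/6)^(1/0.632) = 13.833^1.582 ≈ 63.87 mb.
P_c ≤ 1006 − 63.87 = 942.13, so the highest integer P_c is 942 mb.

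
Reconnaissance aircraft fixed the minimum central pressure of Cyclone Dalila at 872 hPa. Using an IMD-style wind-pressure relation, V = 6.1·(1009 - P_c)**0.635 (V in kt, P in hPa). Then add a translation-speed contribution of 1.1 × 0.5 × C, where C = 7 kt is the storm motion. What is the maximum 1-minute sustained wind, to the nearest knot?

ΔP = 1009 − 872 = 137 hPa.
137^0.635 ≈ 22.741.
V ≈ 6.1 × 22.741 ≈ 138.7 kt.
Translation term: 1.1 × 0.5 × 7 = 3.85 kt.
Corrected V ≈ 142.55 kt → 143 kt.

143 kt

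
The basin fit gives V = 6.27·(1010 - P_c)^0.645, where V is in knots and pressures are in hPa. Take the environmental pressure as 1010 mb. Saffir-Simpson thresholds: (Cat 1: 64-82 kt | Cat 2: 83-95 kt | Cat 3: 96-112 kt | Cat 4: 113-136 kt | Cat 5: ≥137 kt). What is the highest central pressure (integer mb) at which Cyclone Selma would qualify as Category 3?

Category 3 begins at V = 96 kt.
Required ΔP = (96/6.27)^(1/0.645) = 15.311^1.550 ≈ 68.74 mb.
P_c ≤ 1010 − 68.74 = 941.26, so the highest integer P_c is 941 mb.

941 mb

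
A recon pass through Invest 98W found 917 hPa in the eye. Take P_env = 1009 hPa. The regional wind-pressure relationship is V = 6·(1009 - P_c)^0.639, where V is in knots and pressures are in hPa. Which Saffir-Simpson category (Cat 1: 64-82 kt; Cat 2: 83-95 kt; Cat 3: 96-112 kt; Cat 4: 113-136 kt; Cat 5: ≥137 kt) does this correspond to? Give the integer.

ΔP = 1009 − 917 = 92 hPa.
V ≈ 6 × 92^0.639 = 6 × 17.98 ≈ 108 kt.
108 kt falls in the Category 3 band.

3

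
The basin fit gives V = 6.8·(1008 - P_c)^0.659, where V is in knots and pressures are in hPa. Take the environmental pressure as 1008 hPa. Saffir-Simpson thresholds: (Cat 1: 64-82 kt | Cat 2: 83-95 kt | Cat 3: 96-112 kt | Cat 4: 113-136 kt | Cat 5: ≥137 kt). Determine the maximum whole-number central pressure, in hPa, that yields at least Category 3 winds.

952 hPa

Category 3 begins at V = 96 kt.
Required ΔP = (96/6.8)^(1/0.659) = 14.118^1.517 ≈ 55.55 hPa.
P_c ≤ 1008 − 55.55 = 952.45, so the highest integer P_c is 952 hPa.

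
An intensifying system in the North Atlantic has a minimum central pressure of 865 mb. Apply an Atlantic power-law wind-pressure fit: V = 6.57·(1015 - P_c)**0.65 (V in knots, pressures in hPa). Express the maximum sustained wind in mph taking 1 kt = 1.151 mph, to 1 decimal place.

196.4 mph

ΔP = 1015 − 865 = 150 mb.
V ≈ 6.57 × 150^0.65 = 6.57 × 25.969 ≈ 170.618 kt.
170.618 × 1.151 ≈ 196.38 mph → 196.4 mph.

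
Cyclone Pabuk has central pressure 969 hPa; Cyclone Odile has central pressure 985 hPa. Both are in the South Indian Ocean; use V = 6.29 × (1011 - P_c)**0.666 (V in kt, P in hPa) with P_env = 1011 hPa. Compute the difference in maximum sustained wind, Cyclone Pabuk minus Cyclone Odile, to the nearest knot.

Cyclone Pabuk: ΔP = 42; V ≈ 6.29 × 42^0.666 ≈ 75.81 kt.
Cyclone Odile: ΔP = 26; V ≈ 6.29 × 26^0.666 ≈ 55.08 kt.
Difference ≈ 75.81 − 55.08 = 20.73 → 21 kt.

21 kt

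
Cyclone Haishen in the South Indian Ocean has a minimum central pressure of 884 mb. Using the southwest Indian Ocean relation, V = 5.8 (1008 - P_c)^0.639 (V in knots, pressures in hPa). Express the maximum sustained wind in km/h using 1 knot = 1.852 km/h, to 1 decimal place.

ΔP = 1008 − 884 = 124 mb.
V ≈ 5.8 × 124^0.639 = 5.8 × 21.762 ≈ 126.219 kt.
126.219 × 1.852 ≈ 233.76 km/h → 233.8 km/h.

233.8 km/h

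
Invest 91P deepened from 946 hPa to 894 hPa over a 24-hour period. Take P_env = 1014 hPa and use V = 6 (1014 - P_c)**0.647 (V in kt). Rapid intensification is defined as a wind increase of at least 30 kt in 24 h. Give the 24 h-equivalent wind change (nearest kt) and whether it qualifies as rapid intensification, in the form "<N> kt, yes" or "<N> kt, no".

41 kt, yes

V₁: ΔP = 68, V ≈ 6 × 68^0.647 ≈ 92.00 kt.
V₂: ΔP = 120, V ≈ 6 × 120^0.647 ≈ 132.86 kt.
ΔV over 24 h = 40.86 kt → 24 h equivalent = 40.86 × 24/24 ≈ 40.86 kt.
41 kt ≥ 30 kt ⇒ rapid intensification.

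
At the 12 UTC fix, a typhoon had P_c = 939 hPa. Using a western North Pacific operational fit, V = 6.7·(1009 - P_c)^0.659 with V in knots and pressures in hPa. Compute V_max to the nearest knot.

110 kt

ΔP = 1009 − 939 = 70 hPa.
70^0.659 ≈ 16.441.
V ≈ 6.7 × 16.441 ≈ 110.2 kt.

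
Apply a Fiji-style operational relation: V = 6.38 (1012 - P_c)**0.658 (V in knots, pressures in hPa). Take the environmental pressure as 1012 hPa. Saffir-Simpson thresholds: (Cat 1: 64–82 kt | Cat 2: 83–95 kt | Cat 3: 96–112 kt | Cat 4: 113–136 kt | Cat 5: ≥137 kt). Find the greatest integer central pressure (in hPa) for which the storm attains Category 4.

933 hPa

Category 4 begins at V = 113 kt.
Required ΔP = (113/6.38)^(1/0.658) = 17.712^1.520 ≈ 78.89 hPa.
P_c ≤ 1012 − 78.89 = 933.11, so the highest integer P_c is 933 hPa.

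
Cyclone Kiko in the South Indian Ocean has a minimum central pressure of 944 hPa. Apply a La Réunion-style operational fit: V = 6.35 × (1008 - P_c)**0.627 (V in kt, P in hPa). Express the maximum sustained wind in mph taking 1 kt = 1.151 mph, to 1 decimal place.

99.2 mph

ΔP = 1008 − 944 = 64 hPa.
V ≈ 6.35 × 64^0.627 = 6.35 × 13.567 ≈ 86.149 kt.
86.149 × 1.151 ≈ 99.16 mph → 99.2 mph.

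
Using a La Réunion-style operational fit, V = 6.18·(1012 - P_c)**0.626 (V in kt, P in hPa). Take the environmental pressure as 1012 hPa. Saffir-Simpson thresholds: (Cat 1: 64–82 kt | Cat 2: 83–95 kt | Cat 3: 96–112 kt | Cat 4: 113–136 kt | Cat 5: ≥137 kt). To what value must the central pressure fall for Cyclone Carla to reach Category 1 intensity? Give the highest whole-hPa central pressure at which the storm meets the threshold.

Category 1 begins at V = 64 kt.
Required ΔP = (64/6.18)^(1/0.626) = 10.356^1.597 ≈ 41.85 hPa.
P_c ≤ 1012 − 41.85 = 970.15, so the highest integer P_c is 970 hPa.

970 hPa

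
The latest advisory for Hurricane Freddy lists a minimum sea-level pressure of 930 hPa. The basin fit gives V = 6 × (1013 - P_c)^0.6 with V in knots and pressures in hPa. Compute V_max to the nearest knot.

85 kt

ΔP = 1013 − 930 = 83 hPa.
83^0.6 ≈ 14.173.
V ≈ 6 × 14.173 ≈ 85.0 kt.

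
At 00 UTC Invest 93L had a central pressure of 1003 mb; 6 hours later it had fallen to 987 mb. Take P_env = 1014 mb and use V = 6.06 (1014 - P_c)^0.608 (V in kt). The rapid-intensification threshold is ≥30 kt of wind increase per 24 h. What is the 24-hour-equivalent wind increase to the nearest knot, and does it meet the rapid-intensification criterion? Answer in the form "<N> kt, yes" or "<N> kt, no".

76 kt, yes

V₁: ΔP = 11, V ≈ 6.06 × 11^0.608 ≈ 26.04 kt.
V₂: ΔP = 27, V ≈ 6.06 × 27^0.608 ≈ 44.95 kt.
ΔV over 6 h = 18.91 kt → 24 h equivalent = 18.91 × 24/6 ≈ 75.64 kt.
76 kt ≥ 30 kt ⇒ rapid intensification.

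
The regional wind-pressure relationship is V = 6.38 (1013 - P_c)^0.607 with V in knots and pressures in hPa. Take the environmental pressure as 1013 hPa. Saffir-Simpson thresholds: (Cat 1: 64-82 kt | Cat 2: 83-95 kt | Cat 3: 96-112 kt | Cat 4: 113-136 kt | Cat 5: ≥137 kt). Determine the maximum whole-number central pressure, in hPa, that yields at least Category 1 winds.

968 hPa

Category 1 begins at V = 64 kt.
Required ΔP = (64/6.38)^(1/0.607) = 10.031^1.647 ≈ 44.64 hPa.
P_c ≤ 1013 − 44.64 = 968.36, so the highest integer P_c is 968 hPa.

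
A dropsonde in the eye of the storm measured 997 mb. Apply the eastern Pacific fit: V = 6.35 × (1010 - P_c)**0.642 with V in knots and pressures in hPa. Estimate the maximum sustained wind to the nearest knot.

ΔP = 1010 − 997 = 13 mb.
13^0.642 ≈ 5.190.
V ≈ 6.35 × 5.190 ≈ 33.0 kt.

33 kt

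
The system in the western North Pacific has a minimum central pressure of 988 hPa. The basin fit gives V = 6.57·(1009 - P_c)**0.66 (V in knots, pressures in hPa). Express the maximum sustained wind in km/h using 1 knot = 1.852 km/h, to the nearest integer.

ΔP = 1009 − 988 = 21 hPa.
V ≈ 6.57 × 21^0.66 = 6.57 × 7.459 ≈ 49.004 kt.
49.004 × 1.852 ≈ 90.76 km/h → 91 km/h.

91 km/h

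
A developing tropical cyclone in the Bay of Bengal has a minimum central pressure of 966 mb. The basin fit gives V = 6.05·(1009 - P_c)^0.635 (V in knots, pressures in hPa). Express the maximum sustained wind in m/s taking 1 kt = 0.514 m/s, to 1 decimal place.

33.9 m/s

ΔP = 1009 − 966 = 43 mb.
V ≈ 6.05 × 43^0.635 = 6.05 × 10.896 ≈ 65.919 kt.
65.919 × 0.514 ≈ 33.88 m/s → 33.9 m/s.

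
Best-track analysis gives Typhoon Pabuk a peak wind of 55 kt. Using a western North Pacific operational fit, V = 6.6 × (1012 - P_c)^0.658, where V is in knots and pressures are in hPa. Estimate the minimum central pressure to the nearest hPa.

ΔP = (V / 6.6)^(1/0.658) = (55/6.6)^1.520.
55/6.6 = 8.333; 8.333^1.520 ≈ 25.09 hPa.
P_c = 1012 − 25.09 = 986.91 ≈ 987 hPa.

987 hPa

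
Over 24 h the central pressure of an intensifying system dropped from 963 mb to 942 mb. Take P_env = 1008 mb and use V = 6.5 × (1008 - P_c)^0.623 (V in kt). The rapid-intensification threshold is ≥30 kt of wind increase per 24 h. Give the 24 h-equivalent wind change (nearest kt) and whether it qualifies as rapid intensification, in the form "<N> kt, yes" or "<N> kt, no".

19 kt, no

V₁: ΔP = 45, V ≈ 6.5 × 45^0.623 ≈ 69.64 kt.
V₂: ΔP = 66, V ≈ 6.5 × 66^0.623 ≈ 88.41 kt.
ΔV over 24 h = 18.77 kt → 24 h equivalent = 18.77 × 24/24 ≈ 18.77 kt.
19 kt < 30 kt ⇒ not rapid intensification.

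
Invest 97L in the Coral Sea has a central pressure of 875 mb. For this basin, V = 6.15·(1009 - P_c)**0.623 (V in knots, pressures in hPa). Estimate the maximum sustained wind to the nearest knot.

ΔP = 1009 − 875 = 134 mb.
134^0.623 ≈ 21.144.
V ≈ 6.15 × 21.144 ≈ 130.0 kt.

130 kt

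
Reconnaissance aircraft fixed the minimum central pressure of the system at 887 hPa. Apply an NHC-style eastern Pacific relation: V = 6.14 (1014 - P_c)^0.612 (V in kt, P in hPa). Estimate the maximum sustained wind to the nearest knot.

ΔP = 1014 − 887 = 127 hPa.
127^0.612 ≈ 19.388.
V ≈ 6.14 × 19.388 ≈ 119.0 kt.

119 kt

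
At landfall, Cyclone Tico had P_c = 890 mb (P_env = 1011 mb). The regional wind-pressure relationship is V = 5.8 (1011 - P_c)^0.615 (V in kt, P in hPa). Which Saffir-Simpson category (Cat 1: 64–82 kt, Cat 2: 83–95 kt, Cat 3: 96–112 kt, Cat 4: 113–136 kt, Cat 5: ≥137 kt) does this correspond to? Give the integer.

ΔP = 1011 − 890 = 121 mb.
V ≈ 5.8 × 121^0.615 = 5.8 × 19.09 ≈ 111 kt.
111 kt falls in the Category 3 band.

3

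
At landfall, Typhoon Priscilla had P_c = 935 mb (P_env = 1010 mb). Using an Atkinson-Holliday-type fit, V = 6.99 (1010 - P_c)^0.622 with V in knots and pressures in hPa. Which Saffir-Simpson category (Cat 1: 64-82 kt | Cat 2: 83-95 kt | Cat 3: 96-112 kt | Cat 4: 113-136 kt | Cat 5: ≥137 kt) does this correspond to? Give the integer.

ΔP = 1010 − 935 = 75 mb.
V ≈ 6.99 × 75^0.622 = 6.99 × 14.67 ≈ 103 kt.
103 kt falls in the Category 3 band.

3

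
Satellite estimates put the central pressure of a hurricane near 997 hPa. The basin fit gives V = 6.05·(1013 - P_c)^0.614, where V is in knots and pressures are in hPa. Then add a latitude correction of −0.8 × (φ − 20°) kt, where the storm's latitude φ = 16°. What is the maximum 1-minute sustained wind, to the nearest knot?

ΔP = 1013 − 997 = 16 hPa.
16^0.614 ≈ 5.487.
V ≈ 6.05 × 5.487 ≈ 33.2 kt.
Latitude correction: −0.8 × (16 − 20) = 3.2 kt.
Corrected V ≈ 36.4 kt → 36 kt.

36 kt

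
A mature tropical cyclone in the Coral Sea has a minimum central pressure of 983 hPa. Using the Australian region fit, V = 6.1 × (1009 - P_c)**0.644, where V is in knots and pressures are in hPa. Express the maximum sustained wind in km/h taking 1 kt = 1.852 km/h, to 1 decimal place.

92.1 km/h

ΔP = 1009 − 983 = 26 hPa.
V ≈ 6.1 × 26^0.644 = 6.1 × 8.152 ≈ 49.725 kt.
49.725 × 1.852 ≈ 92.09 km/h → 92.1 km/h.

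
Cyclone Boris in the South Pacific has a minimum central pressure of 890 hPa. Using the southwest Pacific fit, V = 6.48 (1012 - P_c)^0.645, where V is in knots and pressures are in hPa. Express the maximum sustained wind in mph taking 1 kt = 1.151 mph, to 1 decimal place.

165.3 mph

ΔP = 1012 − 890 = 122 hPa.
V ≈ 6.48 × 122^0.645 = 6.48 × 22.167 ≈ 143.641 kt.
143.641 × 1.151 ≈ 165.33 mph → 165.3 mph.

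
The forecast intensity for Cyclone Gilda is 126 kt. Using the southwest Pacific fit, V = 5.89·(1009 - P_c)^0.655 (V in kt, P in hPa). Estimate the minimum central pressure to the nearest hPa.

902 hPa

ΔP = (V / 5.89)^(1/0.655) = (126/5.89)^1.527.
126/5.89 = 21.392; 21.392^1.527 ≈ 107.38 hPa.
P_c = 1009 − 107.38 = 901.62 ≈ 902 hPa.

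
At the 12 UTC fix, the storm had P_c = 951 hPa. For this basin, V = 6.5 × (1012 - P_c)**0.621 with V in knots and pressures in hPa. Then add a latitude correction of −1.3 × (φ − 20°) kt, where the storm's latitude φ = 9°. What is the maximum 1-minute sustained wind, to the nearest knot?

98 kt

ΔP = 1012 − 951 = 61 hPa.
61^0.621 ≈ 12.844.
V ≈ 6.5 × 12.844 ≈ 83.5 kt.
Latitude correction: −1.3 × (9 − 20) = 14.3 kt.
Corrected V ≈ 97.8 kt → 98 kt.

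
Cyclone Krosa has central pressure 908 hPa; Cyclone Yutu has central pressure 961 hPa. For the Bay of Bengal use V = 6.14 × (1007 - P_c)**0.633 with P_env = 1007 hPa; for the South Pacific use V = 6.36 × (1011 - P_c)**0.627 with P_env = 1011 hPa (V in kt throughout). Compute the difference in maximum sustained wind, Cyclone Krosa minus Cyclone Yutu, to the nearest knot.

39 kt

Cyclone Krosa: ΔP = 99; V ≈ 6.14 × 99^0.633 ≈ 112.57 kt.
Cyclone Yutu: ΔP = 50; V ≈ 6.36 × 50^0.627 ≈ 73.91 kt.
Difference ≈ 112.57 − 73.91 = 38.66 → 39 kt.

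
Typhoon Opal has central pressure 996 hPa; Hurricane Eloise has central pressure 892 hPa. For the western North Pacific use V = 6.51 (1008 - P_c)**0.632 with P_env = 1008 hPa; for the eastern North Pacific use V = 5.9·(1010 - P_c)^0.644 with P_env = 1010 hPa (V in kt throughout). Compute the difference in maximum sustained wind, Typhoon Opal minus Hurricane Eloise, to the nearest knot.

-96 kt

Typhoon Opal: ΔP = 12; V ≈ 6.51 × 12^0.632 ≈ 31.31 kt.
Hurricane Eloise: ΔP = 118; V ≈ 5.9 × 118^0.644 ≈ 127.39 kt.
Difference ≈ 31.31 − 127.39 = -96.08 → -96 kt.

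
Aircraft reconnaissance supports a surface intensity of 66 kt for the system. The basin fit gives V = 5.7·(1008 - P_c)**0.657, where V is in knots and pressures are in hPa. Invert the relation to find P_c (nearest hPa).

ΔP = (V / 5.7)^(1/0.657) = (66/5.7)^1.522.
66/5.7 = 11.579; 11.579^1.522 ≈ 41.59 hPa.
P_c = 1008 − 41.59 = 966.41 ≈ 966 hPa.

966 hPa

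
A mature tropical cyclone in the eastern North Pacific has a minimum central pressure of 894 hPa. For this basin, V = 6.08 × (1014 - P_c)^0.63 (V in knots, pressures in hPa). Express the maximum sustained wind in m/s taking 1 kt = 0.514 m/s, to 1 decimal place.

ΔP = 1014 − 894 = 120 hPa.
V ≈ 6.08 × 120^0.63 = 6.08 × 20.412 ≈ 124.105 kt.
124.105 × 0.514 ≈ 63.79 m/s → 63.8 m/s.

63.8 m/s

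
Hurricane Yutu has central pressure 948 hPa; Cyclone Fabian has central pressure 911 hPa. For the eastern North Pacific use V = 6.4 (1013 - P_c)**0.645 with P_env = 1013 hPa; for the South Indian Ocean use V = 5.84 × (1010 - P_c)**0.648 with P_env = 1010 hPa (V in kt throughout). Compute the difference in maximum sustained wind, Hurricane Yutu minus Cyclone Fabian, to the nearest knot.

-20 kt

Hurricane Yutu: ΔP = 65; V ≈ 6.4 × 65^0.645 ≈ 94.52 kt.
Cyclone Fabian: ΔP = 99; V ≈ 5.84 × 99^0.648 ≈ 114.71 kt.
Difference ≈ 94.52 − 114.71 = -20.19 → -20 kt.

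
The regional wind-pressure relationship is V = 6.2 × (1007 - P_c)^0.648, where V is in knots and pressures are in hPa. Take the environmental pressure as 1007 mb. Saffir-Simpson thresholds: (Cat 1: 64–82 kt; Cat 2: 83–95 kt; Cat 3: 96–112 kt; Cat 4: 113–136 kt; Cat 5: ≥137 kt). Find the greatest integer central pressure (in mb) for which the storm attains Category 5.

Category 5 begins at V = 137 kt.
Required ΔP = (137/6.2)^(1/0.648) = 22.097^1.543 ≈ 118.74 mb.
P_c ≤ 1007 − 118.74 = 888.26, so the highest integer P_c is 888 mb.

888 mb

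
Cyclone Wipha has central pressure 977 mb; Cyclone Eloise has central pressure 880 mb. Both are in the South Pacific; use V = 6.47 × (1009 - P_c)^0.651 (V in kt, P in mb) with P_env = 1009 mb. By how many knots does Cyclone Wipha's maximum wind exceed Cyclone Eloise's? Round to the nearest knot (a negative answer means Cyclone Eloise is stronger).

Cyclone Wipha: ΔP = 32; V ≈ 6.47 × 32^0.651 ≈ 61.77 kt.
Cyclone Eloise: ΔP = 129; V ≈ 6.47 × 129^0.651 ≈ 153.07 kt.
Difference ≈ 61.77 − 153.07 = -91.30 → -91 kt.

-91 kt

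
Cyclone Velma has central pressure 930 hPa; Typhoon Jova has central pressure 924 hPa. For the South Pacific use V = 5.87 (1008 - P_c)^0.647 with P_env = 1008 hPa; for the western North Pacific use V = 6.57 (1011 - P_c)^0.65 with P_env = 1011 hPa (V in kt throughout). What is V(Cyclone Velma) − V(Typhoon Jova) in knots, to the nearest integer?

Cyclone Velma: ΔP = 78; V ≈ 5.87 × 78^0.647 ≈ 98.36 kt.
Typhoon Jova: ΔP = 87; V ≈ 6.57 × 87^0.65 ≈ 119.74 kt.
Difference ≈ 98.36 − 119.74 = -21.38 → -21 kt.

-21 kt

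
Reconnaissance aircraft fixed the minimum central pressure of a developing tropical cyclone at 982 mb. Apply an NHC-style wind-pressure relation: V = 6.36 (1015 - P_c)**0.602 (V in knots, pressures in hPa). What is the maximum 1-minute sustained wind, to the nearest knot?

52 kt

ΔP = 1015 − 982 = 33 mb.
33^0.602 ≈ 8.206.
V ≈ 6.36 × 8.206 ≈ 52.2 kt.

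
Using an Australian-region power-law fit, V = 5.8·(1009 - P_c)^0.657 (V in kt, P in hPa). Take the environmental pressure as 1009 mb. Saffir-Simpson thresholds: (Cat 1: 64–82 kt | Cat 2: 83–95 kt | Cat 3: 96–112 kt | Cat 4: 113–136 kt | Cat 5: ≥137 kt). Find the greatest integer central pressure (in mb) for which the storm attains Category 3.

937 mb

Category 3 begins at V = 96 kt.
Required ΔP = (96/5.8)^(1/0.657) = 16.552^1.522 ≈ 71.64 mb.
P_c ≤ 1009 − 71.64 = 937.36, so the highest integer P_c is 937 mb.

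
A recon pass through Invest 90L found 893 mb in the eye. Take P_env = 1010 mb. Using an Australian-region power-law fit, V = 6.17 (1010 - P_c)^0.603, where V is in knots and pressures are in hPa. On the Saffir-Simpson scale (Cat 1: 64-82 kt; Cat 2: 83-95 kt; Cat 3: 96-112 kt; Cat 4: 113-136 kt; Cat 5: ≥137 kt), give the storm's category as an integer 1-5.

ΔP = 1010 − 893 = 117 mb.
V ≈ 6.17 × 117^0.603 = 6.17 × 17.67 ≈ 109 kt.
109 kt falls in the Category 3 band.

3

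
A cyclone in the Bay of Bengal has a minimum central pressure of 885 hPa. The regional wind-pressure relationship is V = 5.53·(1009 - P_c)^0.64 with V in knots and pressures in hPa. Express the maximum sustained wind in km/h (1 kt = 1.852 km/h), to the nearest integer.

224 km/h

ΔP = 1009 − 885 = 124 hPa.
V ≈ 5.53 × 124^0.64 = 5.53 × 21.867 ≈ 120.925 kt.
120.925 × 1.852 ≈ 223.95 km/h → 224 km/h.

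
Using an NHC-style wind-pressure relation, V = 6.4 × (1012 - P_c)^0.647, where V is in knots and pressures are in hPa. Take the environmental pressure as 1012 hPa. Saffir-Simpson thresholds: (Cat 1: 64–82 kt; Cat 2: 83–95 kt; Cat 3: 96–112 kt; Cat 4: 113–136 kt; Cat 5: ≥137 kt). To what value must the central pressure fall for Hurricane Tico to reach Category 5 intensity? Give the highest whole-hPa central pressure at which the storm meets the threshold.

898 hPa

Category 5 begins at V = 137 kt.
Required ΔP = (137/6.4)^(1/0.647) = 21.406^1.546 ≈ 113.89 hPa.
P_c ≤ 1012 − 113.89 = 898.11, so the highest integer P_c is 898 hPa.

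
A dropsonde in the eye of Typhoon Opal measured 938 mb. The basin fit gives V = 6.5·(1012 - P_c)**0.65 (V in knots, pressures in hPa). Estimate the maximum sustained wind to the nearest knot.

107 kt

ΔP = 1012 − 938 = 74 mb.
74^0.65 ≈ 16.406.
V ≈ 6.5 × 16.406 ≈ 106.6 kt.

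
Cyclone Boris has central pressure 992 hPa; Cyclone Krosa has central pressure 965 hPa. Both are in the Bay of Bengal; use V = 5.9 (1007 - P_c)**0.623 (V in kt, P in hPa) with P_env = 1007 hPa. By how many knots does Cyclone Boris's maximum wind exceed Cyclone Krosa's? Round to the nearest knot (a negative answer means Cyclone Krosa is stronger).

Cyclone Boris: ΔP = 15; V ≈ 5.9 × 15^0.623 ≈ 31.88 kt.
Cyclone Krosa: ΔP = 42; V ≈ 5.9 × 42^0.623 ≈ 60.55 kt.
Difference ≈ 31.88 − 60.55 = -28.67 → -29 kt.

-29 kt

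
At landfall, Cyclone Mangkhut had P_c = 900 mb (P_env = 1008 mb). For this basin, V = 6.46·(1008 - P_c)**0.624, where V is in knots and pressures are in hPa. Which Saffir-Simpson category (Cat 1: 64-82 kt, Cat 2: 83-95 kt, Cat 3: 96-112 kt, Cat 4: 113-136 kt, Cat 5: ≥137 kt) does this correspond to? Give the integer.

ΔP = 1008 − 900 = 108 mb.
V ≈ 6.46 × 108^0.624 = 6.46 × 18.57 ≈ 120 kt.
120 kt falls in the Category 4 band.

4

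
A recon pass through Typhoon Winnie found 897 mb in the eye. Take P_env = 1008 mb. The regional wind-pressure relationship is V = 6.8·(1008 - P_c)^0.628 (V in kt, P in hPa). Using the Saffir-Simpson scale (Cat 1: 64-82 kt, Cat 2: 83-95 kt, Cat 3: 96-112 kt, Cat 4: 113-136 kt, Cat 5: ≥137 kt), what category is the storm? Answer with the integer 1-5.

ΔP = 1008 − 897 = 111 mb.
V ≈ 6.8 × 111^0.628 = 6.8 × 19.25 ≈ 131 kt.
131 kt falls in the Category 4 band.

4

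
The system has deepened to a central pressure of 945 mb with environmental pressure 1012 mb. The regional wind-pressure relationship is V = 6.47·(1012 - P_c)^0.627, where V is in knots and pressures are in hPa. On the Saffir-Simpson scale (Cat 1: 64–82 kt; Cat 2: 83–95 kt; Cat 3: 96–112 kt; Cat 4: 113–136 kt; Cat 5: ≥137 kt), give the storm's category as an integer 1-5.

ΔP = 1012 − 945 = 67 mb.
V ≈ 6.47 × 67^0.627 = 6.47 × 13.96 ≈ 90 kt.
90 kt falls in the Category 2 band.

2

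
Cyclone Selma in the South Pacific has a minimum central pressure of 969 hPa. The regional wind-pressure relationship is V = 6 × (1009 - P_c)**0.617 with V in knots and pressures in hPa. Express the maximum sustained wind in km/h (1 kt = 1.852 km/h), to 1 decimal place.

ΔP = 1009 − 969 = 40 hPa.
V ≈ 6 × 40^0.617 = 6 × 9.738 ≈ 58.428 kt.
58.428 × 1.852 ≈ 108.21 km/h → 108.2 km/h.

108.2 km/h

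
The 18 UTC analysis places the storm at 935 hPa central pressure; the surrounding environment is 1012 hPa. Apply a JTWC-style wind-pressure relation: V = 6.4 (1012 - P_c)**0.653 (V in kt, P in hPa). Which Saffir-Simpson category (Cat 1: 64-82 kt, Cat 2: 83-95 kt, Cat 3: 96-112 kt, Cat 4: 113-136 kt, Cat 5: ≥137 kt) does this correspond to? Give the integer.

3

ΔP = 1012 − 935 = 77 hPa.
V ≈ 6.4 × 77^0.653 = 6.4 × 17.06 ≈ 109 kt.
109 kt falls in the Category 3 band.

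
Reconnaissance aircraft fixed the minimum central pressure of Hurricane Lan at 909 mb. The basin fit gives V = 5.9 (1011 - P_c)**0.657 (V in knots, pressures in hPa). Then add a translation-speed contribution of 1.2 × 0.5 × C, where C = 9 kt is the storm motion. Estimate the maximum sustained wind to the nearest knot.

ΔP = 1011 − 909 = 102 mb.
102^0.657 ≈ 20.876.
V ≈ 5.9 × 20.876 ≈ 123.2 kt.
Translation term: 1.2 × 0.5 × 9 = 5.4 kt.
Corrected V ≈ 128.6 kt → 129 kt.

129 kt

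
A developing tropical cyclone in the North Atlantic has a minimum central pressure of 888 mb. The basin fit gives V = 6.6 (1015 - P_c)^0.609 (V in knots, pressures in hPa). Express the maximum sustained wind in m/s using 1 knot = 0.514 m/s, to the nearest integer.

ΔP = 1015 − 888 = 127 mb.
V ≈ 6.6 × 127^0.609 = 6.6 × 19.108 ≈ 126.113 kt.
126.113 × 0.514 ≈ 64.82 m/s → 65 m/s.

65 m/s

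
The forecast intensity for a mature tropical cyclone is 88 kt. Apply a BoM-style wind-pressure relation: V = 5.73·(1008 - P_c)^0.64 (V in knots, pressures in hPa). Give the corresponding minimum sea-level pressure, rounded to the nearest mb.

937 mb

ΔP = (V / 5.73)^(1/0.64) = (88/5.73)^1.562.
88/5.73 = 15.358; 15.358^1.562 ≈ 71.39 mb.
P_c = 1008 − 71.39 = 936.61 ≈ 937 mb.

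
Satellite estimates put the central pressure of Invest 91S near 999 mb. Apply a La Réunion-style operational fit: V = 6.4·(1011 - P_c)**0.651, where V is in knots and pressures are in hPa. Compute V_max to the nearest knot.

32 kt

ΔP = 1011 − 999 = 12 mb.
12^0.651 ≈ 5.041.
V ≈ 6.4 × 5.041 ≈ 32.3 kt.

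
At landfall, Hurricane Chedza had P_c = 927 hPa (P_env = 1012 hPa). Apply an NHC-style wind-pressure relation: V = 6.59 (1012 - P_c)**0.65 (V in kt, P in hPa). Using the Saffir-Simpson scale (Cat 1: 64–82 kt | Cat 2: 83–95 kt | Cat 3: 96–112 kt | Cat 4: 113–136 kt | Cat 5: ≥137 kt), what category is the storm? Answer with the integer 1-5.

ΔP = 1012 − 927 = 85 hPa.
V ≈ 6.59 × 85^0.65 = 6.59 × 17.95 ≈ 118 kt.
118 kt falls in the Category 4 band.

4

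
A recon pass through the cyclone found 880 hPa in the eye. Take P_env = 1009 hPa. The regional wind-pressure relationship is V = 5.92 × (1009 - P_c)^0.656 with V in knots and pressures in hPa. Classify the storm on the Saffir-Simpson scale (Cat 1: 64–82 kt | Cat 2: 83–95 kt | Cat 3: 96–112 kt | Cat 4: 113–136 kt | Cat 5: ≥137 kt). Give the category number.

5

ΔP = 1009 − 880 = 129 hPa.
V ≈ 5.92 × 129^0.656 = 5.92 × 24.24 ≈ 144 kt.
144 kt falls in the Category 5 band.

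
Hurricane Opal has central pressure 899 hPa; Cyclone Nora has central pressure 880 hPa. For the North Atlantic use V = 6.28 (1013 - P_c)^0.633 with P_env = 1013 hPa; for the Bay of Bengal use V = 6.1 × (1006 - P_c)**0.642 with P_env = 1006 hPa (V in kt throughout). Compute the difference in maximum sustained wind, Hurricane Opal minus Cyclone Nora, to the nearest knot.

-10 kt

Hurricane Opal: ΔP = 114; V ≈ 6.28 × 114^0.633 ≈ 125.89 kt.
Cyclone Nora: ΔP = 126; V ≈ 6.1 × 126^0.642 ≈ 136.07 kt.
Difference ≈ 125.89 − 136.07 = -10.18 → -10 kt.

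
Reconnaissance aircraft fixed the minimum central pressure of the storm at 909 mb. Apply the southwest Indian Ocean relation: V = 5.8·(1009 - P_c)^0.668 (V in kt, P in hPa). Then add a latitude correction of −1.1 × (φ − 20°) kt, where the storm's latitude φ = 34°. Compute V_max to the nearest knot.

110 kt

ΔP = 1009 − 909 = 100 mb.
100^0.668 ≈ 21.677.
V ≈ 5.8 × 21.677 ≈ 125.7 kt.
Latitude correction: −1.1 × (34 − 20) = -15.4 kt.
Corrected V ≈ 110.3 kt → 110 kt.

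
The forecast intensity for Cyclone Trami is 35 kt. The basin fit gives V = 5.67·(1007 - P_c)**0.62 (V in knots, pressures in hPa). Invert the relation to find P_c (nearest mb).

988 mb

ΔP = (V / 5.67)^(1/0.62) = (35/5.67)^1.613.
35/5.67 = 6.173; 6.173^1.613 ≈ 18.84 mb.
P_c = 1007 − 18.84 = 988.16 ≈ 988 mb.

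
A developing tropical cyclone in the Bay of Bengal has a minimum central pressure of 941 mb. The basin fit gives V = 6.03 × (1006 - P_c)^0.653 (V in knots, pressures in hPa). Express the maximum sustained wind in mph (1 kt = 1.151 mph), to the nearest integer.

106 mph

ΔP = 1006 − 941 = 65 mb.
V ≈ 6.03 × 65^0.653 = 6.03 × 15.270 ≈ 92.077 kt.
92.077 × 1.151 ≈ 105.98 mph → 106 mph.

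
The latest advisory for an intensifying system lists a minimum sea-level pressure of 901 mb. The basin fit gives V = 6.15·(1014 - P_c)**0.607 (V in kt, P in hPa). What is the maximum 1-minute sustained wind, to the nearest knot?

108 kt

ΔP = 1014 − 901 = 113 mb.
113^0.607 ≈ 17.629.
V ≈ 6.15 × 17.629 ≈ 108.4 kt.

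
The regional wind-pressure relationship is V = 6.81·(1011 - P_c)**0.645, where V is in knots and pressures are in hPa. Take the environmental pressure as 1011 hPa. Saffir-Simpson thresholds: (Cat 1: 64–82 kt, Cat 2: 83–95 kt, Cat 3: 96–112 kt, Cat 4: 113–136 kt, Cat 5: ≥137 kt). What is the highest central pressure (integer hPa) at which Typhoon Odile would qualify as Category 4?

Category 4 begins at V = 113 kt.
Required ΔP = (113/6.81)^(1/0.645) = 16.593^1.550 ≈ 77.87 hPa.
P_c ≤ 1011 − 77.87 = 933.13, so the highest integer P_c is 933 hPa.

933 hPa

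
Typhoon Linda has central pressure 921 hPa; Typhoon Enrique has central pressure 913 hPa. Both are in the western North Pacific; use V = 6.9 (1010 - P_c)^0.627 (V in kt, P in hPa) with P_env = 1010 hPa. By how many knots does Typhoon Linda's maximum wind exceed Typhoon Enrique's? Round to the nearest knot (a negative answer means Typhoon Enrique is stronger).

-6 kt

Typhoon Linda: ΔP = 89; V ≈ 6.9 × 89^0.627 ≈ 115.11 kt.
Typhoon Enrique: ΔP = 97; V ≈ 6.9 × 97^0.627 ≈ 121.49 kt.
Difference ≈ 115.11 − 121.49 = -6.38 → -6 kt.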